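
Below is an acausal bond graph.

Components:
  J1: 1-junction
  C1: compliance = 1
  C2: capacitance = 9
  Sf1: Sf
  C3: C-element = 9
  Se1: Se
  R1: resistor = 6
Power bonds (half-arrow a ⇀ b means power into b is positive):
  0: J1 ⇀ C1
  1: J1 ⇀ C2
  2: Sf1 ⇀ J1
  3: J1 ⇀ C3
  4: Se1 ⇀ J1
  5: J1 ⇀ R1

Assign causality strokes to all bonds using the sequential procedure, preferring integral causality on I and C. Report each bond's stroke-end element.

#2 |Sf1  (Sf1 fixes flow; stroke at Sf1)
#4 |J1  (source Se1 imposes e)
#0 |J1  (common-f at J1 fixed by 2)
#1 |J1  (1-jn J1 has f-setter on 2)
#3 |J1  (J1: bond 2 brought flow, rest push out)
#5 |J1  (J1: bond 2 brought flow, rest push out)

#0 →J1
#1 →J1
#2 →Sf1
#3 →J1
#4 →J1
#5 →J1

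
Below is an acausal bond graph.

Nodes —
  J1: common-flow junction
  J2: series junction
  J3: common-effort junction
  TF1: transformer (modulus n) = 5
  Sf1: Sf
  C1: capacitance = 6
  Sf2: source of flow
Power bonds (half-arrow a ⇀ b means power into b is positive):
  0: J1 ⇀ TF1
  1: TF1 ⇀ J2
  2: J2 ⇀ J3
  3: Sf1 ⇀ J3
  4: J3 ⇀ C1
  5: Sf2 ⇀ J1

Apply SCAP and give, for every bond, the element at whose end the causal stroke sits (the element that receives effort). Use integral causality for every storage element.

β0 stroke at J1
β1 stroke at TF1
β2 stroke at J2
β3 stroke at Sf1
β4 stroke at J3
β5 stroke at Sf2

β3 |Sf1  (Sf1 (Sf) sets flow on bond)
β5 |Sf2  (Sf2 (Sf) sets flow on bond)
β0 |J1  (J1: bond 5 brought flow, rest push out)
β1 |TF1  (TF TF1: opposite of bond 0)
β2 |J2  (common-f at J2 fixed by 1)
β4 |J3  (J3: last free bond brings effort in)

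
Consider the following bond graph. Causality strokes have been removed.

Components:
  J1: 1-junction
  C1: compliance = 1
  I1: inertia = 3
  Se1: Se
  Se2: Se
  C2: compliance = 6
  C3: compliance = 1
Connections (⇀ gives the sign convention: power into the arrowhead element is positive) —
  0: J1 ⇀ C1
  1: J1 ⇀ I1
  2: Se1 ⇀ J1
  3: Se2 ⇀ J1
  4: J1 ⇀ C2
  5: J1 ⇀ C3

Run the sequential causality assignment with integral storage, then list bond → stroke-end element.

b0 stroke→J1
b1 stroke→I1
b2 stroke→J1
b3 stroke→J1
b4 stroke→J1
b5 stroke→J1

β2 stroke at J1  (source Se1 imposes e)
β3 stroke at J1  (Se2 fixes effort; stroke away)
β0 stroke at J1  (C1 outputs effort q/C1)
β1 stroke at I1  (I1 integral (f out))
β4 stroke at J1  (common-f at J1 fixed by 1)
β5 stroke at J1  (J1 flow already set via bond 1)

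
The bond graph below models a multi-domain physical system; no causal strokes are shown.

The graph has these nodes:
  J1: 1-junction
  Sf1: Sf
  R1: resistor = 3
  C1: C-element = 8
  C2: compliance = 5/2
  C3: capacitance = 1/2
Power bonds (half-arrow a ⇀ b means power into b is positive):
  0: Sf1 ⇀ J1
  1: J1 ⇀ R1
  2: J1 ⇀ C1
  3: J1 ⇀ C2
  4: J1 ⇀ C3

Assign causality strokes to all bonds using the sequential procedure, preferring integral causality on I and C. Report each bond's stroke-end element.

#0 stroke→Sf1
#1 stroke→J1
#2 stroke→J1
#3 stroke→J1
#4 stroke→J1

#0 →Sf1  (Sf1 (Sf) sets flow on bond)
#1 →J1  (J1 flow already set via bond 0)
#2 →J1  (1-jn J1 has f-setter on 0)
#3 →J1  (J1: bond 0 brought flow, rest push out)
#4 →J1  (common-f at J1 fixed by 0)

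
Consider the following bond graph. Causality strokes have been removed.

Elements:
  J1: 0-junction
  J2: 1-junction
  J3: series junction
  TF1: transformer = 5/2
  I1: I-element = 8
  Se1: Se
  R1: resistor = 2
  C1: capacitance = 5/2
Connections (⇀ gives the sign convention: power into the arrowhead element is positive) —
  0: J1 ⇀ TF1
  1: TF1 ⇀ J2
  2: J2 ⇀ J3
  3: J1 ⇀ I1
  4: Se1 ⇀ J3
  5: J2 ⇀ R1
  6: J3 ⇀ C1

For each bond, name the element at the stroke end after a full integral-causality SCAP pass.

#0 →J1
#1 →TF1
#2 →J2
#3 →I1
#4 →J3
#5 →J2
#6 →J3

b4 stroke→J3  (source Se1 imposes e)
b3 stroke→I1  (I1 outputs flow p/I1)
b0 stroke→J1  (J1 needs exactly one e-in)
b1 stroke→TF1  (TF1: transformer flips bond 0)
b2 stroke→J2  (J2: bond 1 brought flow, rest push out)
b5 stroke→J2  (J2: bond 1 brought flow, rest push out)
b6 stroke→J3  (J3: bond 2 brought flow, rest push out)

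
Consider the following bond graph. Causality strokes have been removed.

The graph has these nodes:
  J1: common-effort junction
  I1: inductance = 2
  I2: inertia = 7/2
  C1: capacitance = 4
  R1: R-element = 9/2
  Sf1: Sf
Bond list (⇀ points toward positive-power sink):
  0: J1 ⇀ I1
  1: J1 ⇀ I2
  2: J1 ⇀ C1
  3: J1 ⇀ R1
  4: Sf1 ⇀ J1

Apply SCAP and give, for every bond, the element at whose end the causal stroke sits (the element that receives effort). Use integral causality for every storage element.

b4 →Sf1  (Sf1 (Sf) sets flow on bond)
b0 →I1  (prefer integral on I1)
b1 →I2  (I2 integral (f out))
b2 →J1  (C1 integral (e out))
b3 →R1  (common-e at J1 fixed by 2)

b0 stroke at I1
b1 stroke at I2
b2 stroke at J1
b3 stroke at R1
b4 stroke at Sf1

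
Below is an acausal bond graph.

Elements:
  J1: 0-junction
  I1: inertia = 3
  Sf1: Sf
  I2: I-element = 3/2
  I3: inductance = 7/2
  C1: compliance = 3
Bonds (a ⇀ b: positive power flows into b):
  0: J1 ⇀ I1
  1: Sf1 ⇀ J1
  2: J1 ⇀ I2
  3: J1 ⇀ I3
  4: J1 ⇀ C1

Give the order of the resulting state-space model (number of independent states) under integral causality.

β1 |Sf1  (source Sf1 imposes f)
β0 |I1  (prefer integral on I1)
β2 |I2  (prefer integral on I2)
β3 |I3  (I3 outputs flow p/I3)
β4 |J1  (closing 0-jn rule on J1)

4  (C1, I1, I2, I3 all integral)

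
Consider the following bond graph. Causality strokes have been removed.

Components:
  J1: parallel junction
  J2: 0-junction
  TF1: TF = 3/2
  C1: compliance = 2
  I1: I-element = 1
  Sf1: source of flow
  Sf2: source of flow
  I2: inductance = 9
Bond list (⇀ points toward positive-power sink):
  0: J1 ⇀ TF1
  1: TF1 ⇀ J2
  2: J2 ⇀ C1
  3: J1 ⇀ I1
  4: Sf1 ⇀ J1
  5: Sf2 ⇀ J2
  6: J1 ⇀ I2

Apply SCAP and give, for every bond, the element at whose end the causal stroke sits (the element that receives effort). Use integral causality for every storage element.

β0 stroke at J1
β1 stroke at TF1
β2 stroke at J2
β3 stroke at I1
β4 stroke at Sf1
β5 stroke at Sf2
β6 stroke at I2

bond 4 →Sf1  (Sf1: flow source, stroke at near end)
bond 5 →Sf2  (Sf2 fixes flow; stroke at Sf2)
bond 2 →J2  (C1 outputs effort q/C1)
bond 1 →TF1  (J2: bond 2 brought effort, rest push out)
bond 0 →J1  (through TF1, causality passes straight; one stroke at TF1)
bond 3 →I1  (J1 effort already set via bond 0)
bond 6 →I2  (J1 effort already set via bond 0)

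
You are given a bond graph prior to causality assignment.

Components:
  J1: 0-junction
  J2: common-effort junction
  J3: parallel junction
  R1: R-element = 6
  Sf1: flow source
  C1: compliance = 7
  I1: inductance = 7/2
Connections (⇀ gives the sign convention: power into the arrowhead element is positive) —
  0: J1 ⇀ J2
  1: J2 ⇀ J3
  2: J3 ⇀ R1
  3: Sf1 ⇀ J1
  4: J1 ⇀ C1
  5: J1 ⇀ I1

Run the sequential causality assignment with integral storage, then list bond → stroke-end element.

bond 0 |J2
bond 1 |J3
bond 2 |R1
bond 3 |Sf1
bond 4 |J1
bond 5 |I1

b3 stroke at Sf1  (Sf1 fixes flow; stroke at Sf1)
b4 stroke at J1  (prefer integral on C1)
b0 stroke at J2  (common-e at J1 fixed by 4)
b5 stroke at I1  (J1 effort already set via bond 4)
b1 stroke at J3  (common-e at J2 fixed by 0)
b2 stroke at R1  (common-e at J3 fixed by 1)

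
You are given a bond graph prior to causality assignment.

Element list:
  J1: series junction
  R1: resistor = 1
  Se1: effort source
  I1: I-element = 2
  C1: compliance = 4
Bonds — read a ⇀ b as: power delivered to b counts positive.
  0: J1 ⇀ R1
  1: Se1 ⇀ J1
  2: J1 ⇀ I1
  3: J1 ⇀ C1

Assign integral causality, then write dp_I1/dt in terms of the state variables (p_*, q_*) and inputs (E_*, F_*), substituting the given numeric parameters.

bond 1 stroke→J1  (Se1: effort source, stroke at far end)
bond 2 stroke→I1  (I1: I, integral causality)
bond 0 stroke→J1  (J1 flow already set via bond 2)
bond 3 stroke→J1  (J1 flow already set via bond 2)

dp_I1/dt = E_Se1 - p_I1/2 - q_C1/4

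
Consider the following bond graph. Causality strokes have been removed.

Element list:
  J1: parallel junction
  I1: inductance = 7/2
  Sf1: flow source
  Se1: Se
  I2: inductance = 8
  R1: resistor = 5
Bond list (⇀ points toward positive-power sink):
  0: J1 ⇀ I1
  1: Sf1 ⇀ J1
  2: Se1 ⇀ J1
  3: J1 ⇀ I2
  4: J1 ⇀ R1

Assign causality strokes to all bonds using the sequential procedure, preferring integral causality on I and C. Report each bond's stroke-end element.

b1 |Sf1  (Sf1 (Sf) sets flow on bond)
b2 |J1  (source Se1 imposes e)
b0 |I1  (J1: bond 2 brought effort, rest push out)
b3 |I2  (common-e at J1 fixed by 2)
b4 |R1  (0-jn J1 has e-setter on 2)

b0 |I1
b1 |Sf1
b2 |J1
b3 |I2
b4 |R1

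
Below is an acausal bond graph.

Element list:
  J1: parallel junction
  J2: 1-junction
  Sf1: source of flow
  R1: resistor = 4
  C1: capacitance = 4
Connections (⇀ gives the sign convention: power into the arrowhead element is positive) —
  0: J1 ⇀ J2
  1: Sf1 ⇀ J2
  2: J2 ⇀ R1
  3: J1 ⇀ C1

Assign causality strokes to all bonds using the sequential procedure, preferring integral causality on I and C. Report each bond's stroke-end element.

β1 stroke→Sf1  (Sf1: flow source, stroke at near end)
β0 stroke→J2  (common-f at J2 fixed by 1)
β2 stroke→J2  (common-f at J2 fixed by 1)
β3 stroke→J1  (closing 0-jn rule on J1)

β0 stroke at J2
β1 stroke at Sf1
β2 stroke at J2
β3 stroke at J1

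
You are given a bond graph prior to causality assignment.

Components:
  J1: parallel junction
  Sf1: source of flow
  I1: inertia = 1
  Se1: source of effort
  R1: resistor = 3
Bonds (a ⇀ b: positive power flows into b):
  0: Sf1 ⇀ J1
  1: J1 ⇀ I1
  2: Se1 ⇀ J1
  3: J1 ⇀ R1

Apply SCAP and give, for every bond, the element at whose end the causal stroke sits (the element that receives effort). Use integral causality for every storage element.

#0 |Sf1
#1 |I1
#2 |J1
#3 |R1

β0 |Sf1  (Sf1 fixes flow; stroke at Sf1)
β2 |J1  (Se1 fixes effort; stroke away)
β1 |I1  (J1: bond 2 brought effort, rest push out)
β3 |R1  (common-e at J1 fixed by 2)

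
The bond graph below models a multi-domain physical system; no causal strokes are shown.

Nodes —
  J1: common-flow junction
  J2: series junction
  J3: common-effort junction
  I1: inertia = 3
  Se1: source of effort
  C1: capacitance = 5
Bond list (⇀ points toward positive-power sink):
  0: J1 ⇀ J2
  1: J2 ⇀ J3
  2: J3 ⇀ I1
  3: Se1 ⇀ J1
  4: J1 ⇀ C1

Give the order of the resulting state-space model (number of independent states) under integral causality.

b3 stroke at J1  (Se1 (Se) sets effort on bond)
b2 stroke at I1  (I1: I, integral causality)
b1 stroke at J3  (J3 needs exactly one e-in)
b0 stroke at J2  (J2 flow already set via bond 1)
b4 stroke at J1  (J1 flow already set via bond 0)

2  (C1, I1 all integral)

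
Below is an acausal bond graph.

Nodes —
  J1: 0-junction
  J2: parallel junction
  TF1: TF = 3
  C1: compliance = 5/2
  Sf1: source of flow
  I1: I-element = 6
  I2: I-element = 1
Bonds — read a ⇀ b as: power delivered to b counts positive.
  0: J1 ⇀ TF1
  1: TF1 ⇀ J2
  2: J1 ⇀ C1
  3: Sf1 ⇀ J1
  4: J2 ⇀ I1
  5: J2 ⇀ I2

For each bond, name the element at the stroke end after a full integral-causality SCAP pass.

b3 stroke→Sf1  (Sf1 (Sf) sets flow on bond)
b2 stroke→J1  (prefer integral on C1)
b0 stroke→TF1  (J1: bond 2 brought effort, rest push out)
b1 stroke→J2  (TF1: transformer flips bond 0)
b4 stroke→I1  (0-jn J2 has e-setter on 1)
b5 stroke→I2  (0-jn J2 has e-setter on 1)

b0 stroke at TF1
b1 stroke at J2
b2 stroke at J1
b3 stroke at Sf1
b4 stroke at I1
b5 stroke at I2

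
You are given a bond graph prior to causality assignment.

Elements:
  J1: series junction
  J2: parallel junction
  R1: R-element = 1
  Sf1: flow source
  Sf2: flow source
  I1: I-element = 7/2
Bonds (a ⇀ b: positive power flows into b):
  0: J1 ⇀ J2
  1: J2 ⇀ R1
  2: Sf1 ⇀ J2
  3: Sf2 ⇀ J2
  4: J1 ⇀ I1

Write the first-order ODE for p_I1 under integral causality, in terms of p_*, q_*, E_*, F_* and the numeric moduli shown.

dp_I1/dt = -F_Sf1 - F_Sf2 - 2*p_I1/7

bond 2 |Sf1  (Sf1: flow source, stroke at near end)
bond 3 |Sf2  (source Sf2 imposes f)
bond 4 |I1  (I1 outputs flow p/I1)
bond 0 |J1  (common-f at J1 fixed by 4)
bond 1 |J2  (J2 needs exactly one e-in)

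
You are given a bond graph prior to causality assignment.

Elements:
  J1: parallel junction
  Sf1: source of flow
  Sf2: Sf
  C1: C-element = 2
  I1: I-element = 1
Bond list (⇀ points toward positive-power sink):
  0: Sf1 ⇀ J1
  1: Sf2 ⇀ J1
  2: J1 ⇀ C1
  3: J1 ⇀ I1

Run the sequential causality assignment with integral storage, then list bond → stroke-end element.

bond 0 →Sf1
bond 1 →Sf2
bond 2 →J1
bond 3 →I1

b0 stroke at Sf1  (source Sf1 imposes f)
b1 stroke at Sf2  (source Sf2 imposes f)
b2 stroke at J1  (C1 outputs effort q/C1)
b3 stroke at I1  (common-e at J1 fixed by 2)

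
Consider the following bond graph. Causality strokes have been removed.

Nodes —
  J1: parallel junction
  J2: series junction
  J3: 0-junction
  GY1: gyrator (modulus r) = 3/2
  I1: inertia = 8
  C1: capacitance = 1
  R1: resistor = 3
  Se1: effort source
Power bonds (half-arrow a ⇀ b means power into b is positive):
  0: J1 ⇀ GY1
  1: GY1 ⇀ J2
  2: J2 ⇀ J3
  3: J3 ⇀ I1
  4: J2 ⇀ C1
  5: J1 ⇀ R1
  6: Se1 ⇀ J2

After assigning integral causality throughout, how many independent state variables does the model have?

bond 6 →J2  (source Se1 imposes e)
bond 3 →I1  (I1 integral (f out))
bond 2 →J3  (J3 needs exactly one e-in)
bond 1 →J2  (common-f at J2 fixed by 2)
bond 4 →J2  (common-f at J2 fixed by 2)
bond 0 →J1  (GY1 both-in/both-out from 1)
bond 5 →R1  (common-e at J1 fixed by 0)

2  (C1, I1 all integral)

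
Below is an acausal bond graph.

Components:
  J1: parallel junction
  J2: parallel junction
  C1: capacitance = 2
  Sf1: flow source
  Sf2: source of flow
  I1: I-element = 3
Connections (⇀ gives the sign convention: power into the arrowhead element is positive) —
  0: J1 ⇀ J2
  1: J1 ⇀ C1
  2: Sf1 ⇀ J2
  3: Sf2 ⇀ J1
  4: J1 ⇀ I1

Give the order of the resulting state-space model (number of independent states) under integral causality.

2  (C1, I1 all integral)

β2 →Sf1  (Sf1 (Sf) sets flow on bond)
β3 →Sf2  (Sf2 (Sf) sets flow on bond)
β0 →J2  (only one effort-in slot at J2)
β1 →J1  (C1 outputs effort q/C1)
β4 →I1  (0-jn J1 has e-setter on 1)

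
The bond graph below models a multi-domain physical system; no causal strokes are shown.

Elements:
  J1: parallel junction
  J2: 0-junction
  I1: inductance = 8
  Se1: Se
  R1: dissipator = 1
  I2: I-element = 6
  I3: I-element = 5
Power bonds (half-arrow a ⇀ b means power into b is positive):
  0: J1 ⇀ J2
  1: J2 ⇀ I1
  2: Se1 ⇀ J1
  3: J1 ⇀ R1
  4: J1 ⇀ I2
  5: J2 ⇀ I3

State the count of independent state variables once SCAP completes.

3  (I1, I2, I3 all integral)

#2 stroke→J1  (Se1: effort source, stroke at far end)
#0 stroke→J2  (0-jn J1 has e-setter on 2)
#3 stroke→R1  (J1 effort already set via bond 2)
#4 stroke→I2  (J1: bond 2 brought effort, rest push out)
#1 stroke→I1  (J2: bond 0 brought effort, rest push out)
#5 stroke→I3  (J2: bond 0 brought effort, rest push out)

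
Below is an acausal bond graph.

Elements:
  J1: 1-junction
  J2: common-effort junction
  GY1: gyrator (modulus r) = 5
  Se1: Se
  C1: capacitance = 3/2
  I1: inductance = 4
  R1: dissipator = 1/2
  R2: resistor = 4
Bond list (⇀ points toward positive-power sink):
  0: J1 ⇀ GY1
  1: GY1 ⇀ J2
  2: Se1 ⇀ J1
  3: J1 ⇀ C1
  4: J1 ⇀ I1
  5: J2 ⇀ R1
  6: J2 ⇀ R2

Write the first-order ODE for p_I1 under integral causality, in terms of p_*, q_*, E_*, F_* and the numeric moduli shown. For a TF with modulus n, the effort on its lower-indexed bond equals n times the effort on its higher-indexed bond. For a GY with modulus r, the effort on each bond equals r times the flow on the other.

dp_I1/dt = E_Se1 - 225*p_I1/16 - 2*q_C1/3

β2 |J1  (Se1 fixes effort; stroke away)
β3 |J1  (C1: C, integral causality)
β4 |I1  (I1 integral (f out))
β0 |J1  (J1 flow already set via bond 4)
β1 |J2  (GY1: gyrator matches bond 0)
β5 |R1  (J2 effort already set via bond 1)
β6 |R2  (J2 effort already set via bond 1)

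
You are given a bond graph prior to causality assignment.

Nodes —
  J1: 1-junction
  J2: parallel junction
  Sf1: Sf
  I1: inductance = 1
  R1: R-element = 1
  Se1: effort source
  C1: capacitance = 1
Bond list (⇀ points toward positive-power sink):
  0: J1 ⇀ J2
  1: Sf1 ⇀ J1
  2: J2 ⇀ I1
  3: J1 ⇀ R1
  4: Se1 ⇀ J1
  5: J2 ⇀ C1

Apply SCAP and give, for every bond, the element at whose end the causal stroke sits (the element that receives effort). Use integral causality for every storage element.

bond 0 stroke→J1
bond 1 stroke→Sf1
bond 2 stroke→I1
bond 3 stroke→J1
bond 4 stroke→J1
bond 5 stroke→J2

b1 →Sf1  (Sf1: flow source, stroke at near end)
b4 →J1  (Se1 fixes effort; stroke away)
b0 →J1  (J1: bond 1 brought flow, rest push out)
b3 →J1  (common-f at J1 fixed by 1)
b2 →I1  (I1 outputs flow p/I1)
b5 →J2  (J2: last free bond brings effort in)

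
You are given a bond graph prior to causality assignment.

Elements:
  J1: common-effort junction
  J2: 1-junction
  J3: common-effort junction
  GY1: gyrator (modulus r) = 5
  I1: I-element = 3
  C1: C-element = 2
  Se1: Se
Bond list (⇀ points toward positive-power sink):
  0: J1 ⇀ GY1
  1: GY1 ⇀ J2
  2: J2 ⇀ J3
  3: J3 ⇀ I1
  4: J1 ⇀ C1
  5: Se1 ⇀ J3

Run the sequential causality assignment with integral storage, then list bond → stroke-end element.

bond 0 →GY1
bond 1 →GY1
bond 2 →J2
bond 3 →I1
bond 4 →J1
bond 5 →J3

b5 |J3  (source Se1 imposes e)
b2 |J2  (J3: bond 5 brought effort, rest push out)
b3 |I1  (J3 effort already set via bond 5)
b1 |GY1  (J2 needs exactly one f-in)
b0 |GY1  (GY1 both-in/both-out from 1)
b4 |J1  (J1: last free bond brings effort in)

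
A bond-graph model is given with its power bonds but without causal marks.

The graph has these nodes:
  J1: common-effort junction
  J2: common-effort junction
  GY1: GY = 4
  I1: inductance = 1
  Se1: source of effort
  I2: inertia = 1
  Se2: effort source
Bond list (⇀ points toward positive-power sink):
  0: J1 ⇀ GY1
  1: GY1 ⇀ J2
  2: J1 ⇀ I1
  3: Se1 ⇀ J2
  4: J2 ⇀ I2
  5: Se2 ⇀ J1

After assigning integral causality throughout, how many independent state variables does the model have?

2  (I1, I2 all integral)

#3 |J2  (source Se1 imposes e)
#5 |J1  (Se2 fixes effort; stroke away)
#0 |GY1  (J1: bond 5 brought effort, rest push out)
#2 |I1  (J1 effort already set via bond 5)
#1 |GY1  (0-jn J2 has e-setter on 3)
#4 |I2  (J2 effort already set via bond 3)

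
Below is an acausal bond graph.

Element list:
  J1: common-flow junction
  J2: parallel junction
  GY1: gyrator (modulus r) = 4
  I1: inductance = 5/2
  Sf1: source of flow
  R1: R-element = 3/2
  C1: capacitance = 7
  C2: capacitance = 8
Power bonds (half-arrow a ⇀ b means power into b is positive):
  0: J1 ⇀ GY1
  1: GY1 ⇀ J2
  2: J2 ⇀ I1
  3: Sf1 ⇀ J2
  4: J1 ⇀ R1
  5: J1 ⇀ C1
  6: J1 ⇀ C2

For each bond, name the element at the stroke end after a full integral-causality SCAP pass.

b0 stroke at J1
b1 stroke at J2
b2 stroke at I1
b3 stroke at Sf1
b4 stroke at R1
b5 stroke at J1
b6 stroke at J1

#3 stroke→Sf1  (Sf1 fixes flow; stroke at Sf1)
#2 stroke→I1  (I1 outputs flow p/I1)
#1 stroke→J2  (J2: last free bond brings effort in)
#0 stroke→J1  (GY1 both-in/both-out from 1)
#5 stroke→J1  (C1 outputs effort q/C1)
#6 stroke→J1  (C2: C, integral causality)
#4 stroke→R1  (closing 1-jn rule on J1)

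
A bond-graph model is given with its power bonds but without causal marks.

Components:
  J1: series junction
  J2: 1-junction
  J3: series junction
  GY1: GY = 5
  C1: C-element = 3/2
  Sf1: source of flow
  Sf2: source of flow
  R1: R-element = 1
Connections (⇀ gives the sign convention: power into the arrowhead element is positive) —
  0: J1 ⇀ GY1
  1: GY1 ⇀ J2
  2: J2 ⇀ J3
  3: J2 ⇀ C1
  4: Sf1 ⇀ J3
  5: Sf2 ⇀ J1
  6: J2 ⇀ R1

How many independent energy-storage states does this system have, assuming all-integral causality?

bond 4 stroke→Sf1  (source Sf1 imposes f)
bond 5 stroke→Sf2  (source Sf2 imposes f)
bond 0 stroke→J1  (common-f at J1 fixed by 5)
bond 2 stroke→J3  (1-jn J3 has f-setter on 4)
bond 1 stroke→J2  (GY1 both-in/both-out from 0)
bond 3 stroke→J2  (1-jn J2 has f-setter on 2)
bond 6 stroke→J2  (J2: bond 2 brought flow, rest push out)

1  (C1 all integral)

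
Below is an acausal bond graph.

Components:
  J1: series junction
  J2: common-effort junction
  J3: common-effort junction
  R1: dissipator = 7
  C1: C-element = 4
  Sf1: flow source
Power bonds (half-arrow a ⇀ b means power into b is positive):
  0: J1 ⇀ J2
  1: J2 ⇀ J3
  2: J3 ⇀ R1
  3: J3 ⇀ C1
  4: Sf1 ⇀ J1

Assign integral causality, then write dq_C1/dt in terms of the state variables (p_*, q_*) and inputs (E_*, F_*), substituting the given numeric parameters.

bond 4 →Sf1  (Sf1: flow source, stroke at near end)
bond 0 →J1  (1-jn J1 has f-setter on 4)
bond 1 →J2  (only one effort-in slot at J2)
bond 3 →J3  (C1 outputs effort q/C1)
bond 2 →R1  (0-jn J3 has e-setter on 3)

dq_C1/dt = F_Sf1 - q_C1/28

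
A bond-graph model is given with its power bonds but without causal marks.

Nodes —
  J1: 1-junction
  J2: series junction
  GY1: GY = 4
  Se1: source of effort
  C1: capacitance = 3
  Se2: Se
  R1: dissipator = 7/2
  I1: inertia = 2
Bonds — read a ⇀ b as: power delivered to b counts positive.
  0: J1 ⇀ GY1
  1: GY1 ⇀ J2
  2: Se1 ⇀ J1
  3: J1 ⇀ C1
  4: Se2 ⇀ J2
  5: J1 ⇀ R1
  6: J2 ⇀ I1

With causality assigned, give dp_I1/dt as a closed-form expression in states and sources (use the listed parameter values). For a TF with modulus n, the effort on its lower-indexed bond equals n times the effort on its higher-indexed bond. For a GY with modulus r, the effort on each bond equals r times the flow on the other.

dp_I1/dt = 8*E_Se1/7 + E_Se2 - 16*p_I1/7 - 8*q_C1/21

#2 stroke→J1  (Se1: effort source, stroke at far end)
#4 stroke→J2  (source Se2 imposes e)
#3 stroke→J1  (C1: C, integral causality)
#6 stroke→I1  (I1 outputs flow p/I1)
#1 stroke→J2  (common-f at J2 fixed by 6)
#0 stroke→J1  (GY GY1: same side as bond 1)
#5 stroke→R1  (only one flow-in slot at J1)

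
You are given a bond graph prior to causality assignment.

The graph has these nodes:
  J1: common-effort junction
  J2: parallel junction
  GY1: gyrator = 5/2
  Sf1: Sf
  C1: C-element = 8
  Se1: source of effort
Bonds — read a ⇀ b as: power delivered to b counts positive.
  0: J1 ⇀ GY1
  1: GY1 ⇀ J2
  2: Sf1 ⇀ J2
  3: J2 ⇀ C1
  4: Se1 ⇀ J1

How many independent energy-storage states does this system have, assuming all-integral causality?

b2 stroke→Sf1  (Sf1 fixes flow; stroke at Sf1)
b4 stroke→J1  (Se1 fixes effort; stroke away)
b0 stroke→GY1  (common-e at J1 fixed by 4)
b1 stroke→GY1  (GY GY1: same side as bond 0)
b3 stroke→J2  (J2: last free bond brings effort in)

1  (C1 all integral)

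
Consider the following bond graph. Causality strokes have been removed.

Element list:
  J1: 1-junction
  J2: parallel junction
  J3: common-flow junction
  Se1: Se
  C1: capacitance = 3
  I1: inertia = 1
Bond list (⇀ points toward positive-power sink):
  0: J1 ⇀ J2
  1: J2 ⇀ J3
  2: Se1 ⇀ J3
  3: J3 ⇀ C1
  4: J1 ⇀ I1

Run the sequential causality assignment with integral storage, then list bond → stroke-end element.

b0 stroke→J1
b1 stroke→J2
b2 stroke→J3
b3 stroke→J3
b4 stroke→I1

#2 →J3  (Se1 (Se) sets effort on bond)
#3 →J3  (C1: C, integral causality)
#1 →J2  (only one flow-in slot at J3)
#0 →J1  (0-jn J2 has e-setter on 1)
#4 →I1  (J1: last free bond brings flow in)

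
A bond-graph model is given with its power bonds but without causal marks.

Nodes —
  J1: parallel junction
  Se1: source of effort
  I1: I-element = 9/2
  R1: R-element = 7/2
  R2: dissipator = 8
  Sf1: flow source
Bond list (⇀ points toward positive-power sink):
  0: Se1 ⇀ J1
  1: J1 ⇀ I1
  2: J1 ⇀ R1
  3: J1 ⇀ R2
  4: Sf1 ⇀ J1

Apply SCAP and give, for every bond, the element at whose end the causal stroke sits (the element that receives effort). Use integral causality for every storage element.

#0 |J1
#1 |I1
#2 |R1
#3 |R2
#4 |Sf1

β0 stroke at J1  (Se1 fixes effort; stroke away)
β4 stroke at Sf1  (Sf1 (Sf) sets flow on bond)
β1 stroke at I1  (J1 effort already set via bond 0)
β2 stroke at R1  (J1 effort already set via bond 0)
β3 stroke at R2  (J1 effort already set via bond 0)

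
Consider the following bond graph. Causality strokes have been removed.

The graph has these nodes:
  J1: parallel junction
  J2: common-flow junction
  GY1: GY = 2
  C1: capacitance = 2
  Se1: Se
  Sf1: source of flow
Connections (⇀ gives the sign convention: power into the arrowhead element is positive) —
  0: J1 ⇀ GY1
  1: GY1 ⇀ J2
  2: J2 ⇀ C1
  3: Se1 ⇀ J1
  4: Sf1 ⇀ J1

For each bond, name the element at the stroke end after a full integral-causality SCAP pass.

β3 stroke→J1  (Se1: effort source, stroke at far end)
β4 stroke→Sf1  (Sf1 (Sf) sets flow on bond)
β0 stroke→GY1  (common-e at J1 fixed by 3)
β1 stroke→GY1  (GY1 both-in/both-out from 0)
β2 stroke→J2  (J2: bond 1 brought flow, rest push out)

β0 stroke at GY1
β1 stroke at GY1
β2 stroke at J2
β3 stroke at J1
β4 stroke at Sf1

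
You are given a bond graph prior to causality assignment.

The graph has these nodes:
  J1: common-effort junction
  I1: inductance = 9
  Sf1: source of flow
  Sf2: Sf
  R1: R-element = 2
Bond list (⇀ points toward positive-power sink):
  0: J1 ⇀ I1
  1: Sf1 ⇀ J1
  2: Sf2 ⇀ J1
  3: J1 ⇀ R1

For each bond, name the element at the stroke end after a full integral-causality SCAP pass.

bond 1 |Sf1  (Sf1: flow source, stroke at near end)
bond 2 |Sf2  (Sf2 (Sf) sets flow on bond)
bond 0 |I1  (I1 integral (f out))
bond 3 |J1  (closing 0-jn rule on J1)

b0 |I1
b1 |Sf1
b2 |Sf2
b3 |J1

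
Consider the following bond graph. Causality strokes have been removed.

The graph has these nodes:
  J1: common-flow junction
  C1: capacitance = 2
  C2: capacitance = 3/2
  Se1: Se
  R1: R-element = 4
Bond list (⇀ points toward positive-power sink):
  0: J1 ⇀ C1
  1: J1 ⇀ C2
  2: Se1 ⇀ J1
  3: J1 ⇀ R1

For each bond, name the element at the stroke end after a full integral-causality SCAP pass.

b0 →J1
b1 →J1
b2 →J1
b3 →R1

#2 stroke→J1  (source Se1 imposes e)
#0 stroke→J1  (prefer integral on C1)
#1 stroke→J1  (C2 outputs effort q/C2)
#3 stroke→R1  (closing 1-jn rule on J1)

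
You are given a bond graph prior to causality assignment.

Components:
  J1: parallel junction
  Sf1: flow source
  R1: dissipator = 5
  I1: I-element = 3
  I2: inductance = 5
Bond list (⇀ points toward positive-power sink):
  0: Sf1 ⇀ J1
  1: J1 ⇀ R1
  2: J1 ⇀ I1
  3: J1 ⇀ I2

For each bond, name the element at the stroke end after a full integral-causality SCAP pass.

#0 |Sf1
#1 |J1
#2 |I1
#3 |I2

bond 0 stroke at Sf1  (source Sf1 imposes f)
bond 2 stroke at I1  (I1 integral (f out))
bond 3 stroke at I2  (I2 integral (f out))
bond 1 stroke at J1  (J1 needs exactly one e-in)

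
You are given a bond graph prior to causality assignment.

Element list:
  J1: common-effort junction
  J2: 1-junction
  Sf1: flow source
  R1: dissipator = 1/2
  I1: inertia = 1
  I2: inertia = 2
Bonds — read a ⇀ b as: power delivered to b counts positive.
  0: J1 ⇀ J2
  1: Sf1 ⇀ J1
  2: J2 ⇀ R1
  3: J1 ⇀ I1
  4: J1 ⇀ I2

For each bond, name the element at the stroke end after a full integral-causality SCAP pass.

β1 stroke→Sf1  (Sf1: flow source, stroke at near end)
β3 stroke→I1  (I1 integral (f out))
β4 stroke→I2  (I2: I, integral causality)
β0 stroke→J1  (only one effort-in slot at J1)
β2 stroke→J2  (J2: bond 0 brought flow, rest push out)

bond 0 stroke→J1
bond 1 stroke→Sf1
bond 2 stroke→J2
bond 3 stroke→I1
bond 4 stroke→I2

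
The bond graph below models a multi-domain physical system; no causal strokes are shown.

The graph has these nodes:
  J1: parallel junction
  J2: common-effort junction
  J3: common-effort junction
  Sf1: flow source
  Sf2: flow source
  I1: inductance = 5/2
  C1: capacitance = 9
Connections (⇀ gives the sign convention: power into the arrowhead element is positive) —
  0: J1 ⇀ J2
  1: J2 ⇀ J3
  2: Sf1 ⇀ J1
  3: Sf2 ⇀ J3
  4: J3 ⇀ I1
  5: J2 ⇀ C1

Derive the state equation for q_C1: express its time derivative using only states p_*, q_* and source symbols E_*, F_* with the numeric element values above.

b2 stroke at Sf1  (Sf1 (Sf) sets flow on bond)
b3 stroke at Sf2  (Sf2 (Sf) sets flow on bond)
b0 stroke at J1  (J1: last free bond brings effort in)
b4 stroke at I1  (I1: I, integral causality)
b1 stroke at J3  (J3 needs exactly one e-in)
b5 stroke at J2  (only one effort-in slot at J2)

dq_C1/dt = F_Sf1 + F_Sf2 - 2*p_I1/5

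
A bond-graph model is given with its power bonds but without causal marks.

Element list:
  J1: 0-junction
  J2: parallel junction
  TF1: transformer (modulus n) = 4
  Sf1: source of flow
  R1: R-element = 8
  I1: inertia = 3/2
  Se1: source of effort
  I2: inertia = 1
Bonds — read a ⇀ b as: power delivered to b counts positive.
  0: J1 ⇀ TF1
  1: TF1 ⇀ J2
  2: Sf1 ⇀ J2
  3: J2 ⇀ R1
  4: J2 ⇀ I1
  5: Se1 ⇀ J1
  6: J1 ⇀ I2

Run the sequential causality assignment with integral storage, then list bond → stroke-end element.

#0 stroke→TF1
#1 stroke→J2
#2 stroke→Sf1
#3 stroke→R1
#4 stroke→I1
#5 stroke→J1
#6 stroke→I2

β2 stroke→Sf1  (Sf1: flow source, stroke at near end)
β5 stroke→J1  (source Se1 imposes e)
β0 stroke→TF1  (J1: bond 5 brought effort, rest push out)
β6 stroke→I2  (J1 effort already set via bond 5)
β1 stroke→J2  (TF TF1: opposite of bond 0)
β3 stroke→R1  (J2: bond 1 brought effort, rest push out)
β4 stroke→I1  (J2: bond 1 brought effort, rest push out)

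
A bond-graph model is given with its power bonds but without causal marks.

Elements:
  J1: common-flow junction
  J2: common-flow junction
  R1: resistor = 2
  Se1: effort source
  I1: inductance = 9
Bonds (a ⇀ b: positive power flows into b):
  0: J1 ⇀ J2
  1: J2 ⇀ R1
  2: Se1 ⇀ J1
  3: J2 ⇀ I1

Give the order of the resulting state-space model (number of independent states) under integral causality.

b2 stroke→J1  (source Se1 imposes e)
b0 stroke→J2  (only one flow-in slot at J1)
b3 stroke→I1  (prefer integral on I1)
b1 stroke→J2  (common-f at J2 fixed by 3)

1  (I1 all integral)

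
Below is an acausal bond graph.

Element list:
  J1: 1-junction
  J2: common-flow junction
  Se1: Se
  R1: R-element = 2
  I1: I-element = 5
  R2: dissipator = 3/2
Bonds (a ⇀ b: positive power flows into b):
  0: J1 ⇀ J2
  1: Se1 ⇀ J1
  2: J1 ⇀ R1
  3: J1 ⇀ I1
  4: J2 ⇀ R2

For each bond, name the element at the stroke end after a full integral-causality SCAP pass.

β0 |J1
β1 |J1
β2 |J1
β3 |I1
β4 |J2

#1 stroke→J1  (Se1: effort source, stroke at far end)
#3 stroke→I1  (I1: I, integral causality)
#0 stroke→J1  (1-jn J1 has f-setter on 3)
#2 stroke→J1  (J1: bond 3 brought flow, rest push out)
#4 stroke→J2  (J2 flow already set via bond 0)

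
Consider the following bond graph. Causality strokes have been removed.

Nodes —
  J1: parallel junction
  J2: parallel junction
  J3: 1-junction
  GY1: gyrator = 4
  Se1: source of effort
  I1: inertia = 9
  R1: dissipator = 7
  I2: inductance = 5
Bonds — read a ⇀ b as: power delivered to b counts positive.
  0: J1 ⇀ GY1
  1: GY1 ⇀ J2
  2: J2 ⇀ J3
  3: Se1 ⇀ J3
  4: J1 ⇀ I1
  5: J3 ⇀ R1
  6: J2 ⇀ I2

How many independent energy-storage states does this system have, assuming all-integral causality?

bond 3 stroke→J3  (Se1 (Se) sets effort on bond)
bond 4 stroke→I1  (prefer integral on I1)
bond 0 stroke→J1  (only one effort-in slot at J1)
bond 1 stroke→J2  (GY1: gyrator matches bond 0)
bond 2 stroke→J3  (common-e at J2 fixed by 1)
bond 6 stroke→I2  (common-e at J2 fixed by 1)
bond 5 stroke→R1  (closing 1-jn rule on J3)

2  (I1, I2 all integral)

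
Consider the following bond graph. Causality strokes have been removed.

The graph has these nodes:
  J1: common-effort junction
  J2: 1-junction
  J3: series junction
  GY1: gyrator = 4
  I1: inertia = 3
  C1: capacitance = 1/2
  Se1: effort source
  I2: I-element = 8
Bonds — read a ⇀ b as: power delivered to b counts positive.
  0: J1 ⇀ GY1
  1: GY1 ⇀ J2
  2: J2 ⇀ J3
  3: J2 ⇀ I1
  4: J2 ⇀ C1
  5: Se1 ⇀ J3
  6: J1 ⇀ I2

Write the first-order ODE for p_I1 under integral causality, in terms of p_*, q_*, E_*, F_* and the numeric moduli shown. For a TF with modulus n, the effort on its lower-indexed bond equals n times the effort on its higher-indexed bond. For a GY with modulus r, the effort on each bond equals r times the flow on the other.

bond 5 →J3  (Se1: effort source, stroke at far end)
bond 2 →J2  (only one flow-in slot at J3)
bond 3 →I1  (I1 integral (f out))
bond 1 →J2  (J2: bond 3 brought flow, rest push out)
bond 4 →J2  (J2: bond 3 brought flow, rest push out)
bond 0 →J1  (GY1 both-in/both-out from 1)
bond 6 →I2  (J1 effort already set via bond 0)

dp_I1/dt = E_Se1 - p_I2/2 - 2*q_C1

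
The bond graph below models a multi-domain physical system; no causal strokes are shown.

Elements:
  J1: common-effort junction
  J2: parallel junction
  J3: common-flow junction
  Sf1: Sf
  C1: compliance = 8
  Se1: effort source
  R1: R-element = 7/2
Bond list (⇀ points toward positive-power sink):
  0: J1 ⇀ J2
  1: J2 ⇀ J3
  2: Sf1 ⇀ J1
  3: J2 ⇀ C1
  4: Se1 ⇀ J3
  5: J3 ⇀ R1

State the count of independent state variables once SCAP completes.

1  (C1 all integral)

b2 →Sf1  (Sf1 fixes flow; stroke at Sf1)
b4 →J3  (source Se1 imposes e)
b0 →J1  (only one effort-in slot at J1)
b3 →J2  (C1 outputs effort q/C1)
b1 →J3  (J2: bond 3 brought effort, rest push out)
b5 →R1  (only one flow-in slot at J3)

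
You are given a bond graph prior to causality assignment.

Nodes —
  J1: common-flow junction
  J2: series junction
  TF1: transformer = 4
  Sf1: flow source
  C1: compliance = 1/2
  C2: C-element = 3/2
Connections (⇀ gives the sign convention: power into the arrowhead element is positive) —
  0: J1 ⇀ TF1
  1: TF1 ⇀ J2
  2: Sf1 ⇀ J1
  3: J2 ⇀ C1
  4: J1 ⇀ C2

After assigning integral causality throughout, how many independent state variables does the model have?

b2 →Sf1  (Sf1 fixes flow; stroke at Sf1)
b0 →J1  (J1: bond 2 brought flow, rest push out)
b4 →J1  (J1 flow already set via bond 2)
b1 →TF1  (TF TF1: opposite of bond 0)
b3 →J2  (1-jn J2 has f-setter on 1)

2  (C1, C2 all integral)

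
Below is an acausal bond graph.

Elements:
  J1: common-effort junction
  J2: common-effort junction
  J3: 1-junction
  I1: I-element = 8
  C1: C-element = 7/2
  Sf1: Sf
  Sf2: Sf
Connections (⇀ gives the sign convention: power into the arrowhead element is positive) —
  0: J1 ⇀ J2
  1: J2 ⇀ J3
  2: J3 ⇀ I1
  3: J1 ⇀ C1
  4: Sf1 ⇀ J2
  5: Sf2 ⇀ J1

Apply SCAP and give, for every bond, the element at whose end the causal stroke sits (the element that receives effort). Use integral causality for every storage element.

b4 stroke→Sf1  (Sf1: flow source, stroke at near end)
b5 stroke→Sf2  (Sf2: flow source, stroke at near end)
b2 stroke→I1  (I1 integral (f out))
b1 stroke→J3  (1-jn J3 has f-setter on 2)
b0 stroke→J2  (J2: last free bond brings effort in)
b3 stroke→J1  (closing 0-jn rule on J1)

#0 →J2
#1 →J3
#2 →I1
#3 →J1
#4 →Sf1
#5 →Sf2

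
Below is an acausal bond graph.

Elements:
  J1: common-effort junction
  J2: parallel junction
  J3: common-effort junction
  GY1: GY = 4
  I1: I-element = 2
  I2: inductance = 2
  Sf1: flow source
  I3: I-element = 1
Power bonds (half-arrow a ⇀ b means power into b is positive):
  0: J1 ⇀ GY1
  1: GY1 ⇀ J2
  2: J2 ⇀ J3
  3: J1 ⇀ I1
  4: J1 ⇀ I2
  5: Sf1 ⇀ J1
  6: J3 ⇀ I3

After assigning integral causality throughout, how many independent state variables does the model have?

bond 5 stroke→Sf1  (source Sf1 imposes f)
bond 3 stroke→I1  (I1 integral (f out))
bond 4 stroke→I2  (I2: I, integral causality)
bond 0 stroke→J1  (only one effort-in slot at J1)
bond 1 stroke→J2  (GY GY1: same side as bond 0)
bond 2 stroke→J3  (common-e at J2 fixed by 1)
bond 6 stroke→I3  (J3: bond 2 brought effort, rest push out)

3  (I1, I2, I3 all integral)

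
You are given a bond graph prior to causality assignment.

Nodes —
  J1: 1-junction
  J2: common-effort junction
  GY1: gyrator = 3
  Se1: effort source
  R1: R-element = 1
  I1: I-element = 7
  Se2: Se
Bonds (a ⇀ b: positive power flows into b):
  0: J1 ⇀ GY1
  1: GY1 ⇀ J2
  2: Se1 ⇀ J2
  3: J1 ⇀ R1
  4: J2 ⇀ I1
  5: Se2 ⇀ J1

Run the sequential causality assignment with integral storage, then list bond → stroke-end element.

bond 2 stroke→J2  (Se1: effort source, stroke at far end)
bond 5 stroke→J1  (source Se2 imposes e)
bond 1 stroke→GY1  (0-jn J2 has e-setter on 2)
bond 4 stroke→I1  (0-jn J2 has e-setter on 2)
bond 0 stroke→GY1  (GY1: gyrator matches bond 1)
bond 3 stroke→J1  (J1: bond 0 brought flow, rest push out)

β0 stroke→GY1
β1 stroke→GY1
β2 stroke→J2
β3 stroke→J1
β4 stroke→I1
β5 stroke→J1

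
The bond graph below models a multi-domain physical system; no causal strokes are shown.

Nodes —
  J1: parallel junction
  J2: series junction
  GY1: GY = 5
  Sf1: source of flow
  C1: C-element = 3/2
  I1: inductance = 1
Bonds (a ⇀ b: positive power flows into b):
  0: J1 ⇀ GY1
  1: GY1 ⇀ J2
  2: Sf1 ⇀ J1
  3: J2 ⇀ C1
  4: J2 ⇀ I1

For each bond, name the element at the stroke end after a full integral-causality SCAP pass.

β0 |J1
β1 |J2
β2 |Sf1
β3 |J2
β4 |I1

#2 →Sf1  (Sf1 (Sf) sets flow on bond)
#0 →J1  (J1: last free bond brings effort in)
#1 →J2  (GY1: gyrator matches bond 0)
#3 →J2  (C1 integral (e out))
#4 →I1  (J2 needs exactly one f-in)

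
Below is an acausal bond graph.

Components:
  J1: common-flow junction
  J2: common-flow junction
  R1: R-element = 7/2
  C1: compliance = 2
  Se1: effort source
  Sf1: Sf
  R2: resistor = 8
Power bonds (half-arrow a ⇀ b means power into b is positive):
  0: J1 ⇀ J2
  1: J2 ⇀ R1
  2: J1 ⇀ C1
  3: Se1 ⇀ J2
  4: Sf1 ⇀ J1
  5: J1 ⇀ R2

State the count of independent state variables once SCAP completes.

b3 stroke at J2  (Se1 (Se) sets effort on bond)
b4 stroke at Sf1  (source Sf1 imposes f)
b0 stroke at J1  (J1 flow already set via bond 4)
b2 stroke at J1  (common-f at J1 fixed by 4)
b5 stroke at J1  (1-jn J1 has f-setter on 4)
b1 stroke at J2  (J2 flow already set via bond 0)

1  (C1 all integral)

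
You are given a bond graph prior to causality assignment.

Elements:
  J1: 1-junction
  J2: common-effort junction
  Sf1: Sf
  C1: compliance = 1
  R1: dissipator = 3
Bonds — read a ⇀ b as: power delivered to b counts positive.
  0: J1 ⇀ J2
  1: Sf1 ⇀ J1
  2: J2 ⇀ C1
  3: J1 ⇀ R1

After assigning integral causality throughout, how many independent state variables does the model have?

1  (C1 all integral)

#1 stroke→Sf1  (Sf1: flow source, stroke at near end)
#0 stroke→J1  (J1 flow already set via bond 1)
#3 stroke→J1  (J1: bond 1 brought flow, rest push out)
#2 stroke→J2  (only one effort-in slot at J2)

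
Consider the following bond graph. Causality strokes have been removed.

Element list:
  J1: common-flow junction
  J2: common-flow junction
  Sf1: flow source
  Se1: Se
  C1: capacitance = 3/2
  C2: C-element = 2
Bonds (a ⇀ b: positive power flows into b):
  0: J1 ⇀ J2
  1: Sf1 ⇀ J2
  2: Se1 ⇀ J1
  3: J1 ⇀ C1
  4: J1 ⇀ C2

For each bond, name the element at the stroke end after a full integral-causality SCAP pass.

β0 →J2
β1 →Sf1
β2 →J1
β3 →J1
β4 →J1

b1 stroke→Sf1  (Sf1: flow source, stroke at near end)
b2 stroke→J1  (Se1: effort source, stroke at far end)
b0 stroke→J2  (J2 flow already set via bond 1)
b3 stroke→J1  (J1: bond 0 brought flow, rest push out)
b4 stroke→J1  (J1: bond 0 brought flow, rest push out)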